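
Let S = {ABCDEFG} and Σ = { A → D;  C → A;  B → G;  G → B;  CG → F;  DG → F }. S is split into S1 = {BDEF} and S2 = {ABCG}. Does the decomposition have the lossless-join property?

No

Common attributes: S1 ∩ S2 = {B}.
Closure of {B}: B → G applies, adding G. So (B)⁺ = {BG}.
The closure contains neither all of S1 = {BDEF} nor all of S2 = {ABCG}, so the common attributes are not a superkey of either fragment. The join is lossy.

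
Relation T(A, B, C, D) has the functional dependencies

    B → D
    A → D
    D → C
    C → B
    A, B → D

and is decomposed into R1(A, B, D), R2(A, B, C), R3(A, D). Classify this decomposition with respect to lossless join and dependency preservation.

lossless and dependency-preserving

Lossless test (chase): Rows 1 and 2 agree on B; apply B→D and equate their D entries. Rows 1 and 2 agree on D; apply D→C and equate their C entries. Rows 1 and 3 agree on D; apply D→C and equate their C entries. Rows 1 and 3 agree on C; apply C→B and equate their B entries. Row 1 is now all distinguished symbols — the join is lossless.
Dependency preservation: D → C is not contained in any single fragment, but the restricted closure of its left-hand side across the fragments still reaches the right-hand side; the remaining FDs each lie inside some fragment. All dependencies are preserved.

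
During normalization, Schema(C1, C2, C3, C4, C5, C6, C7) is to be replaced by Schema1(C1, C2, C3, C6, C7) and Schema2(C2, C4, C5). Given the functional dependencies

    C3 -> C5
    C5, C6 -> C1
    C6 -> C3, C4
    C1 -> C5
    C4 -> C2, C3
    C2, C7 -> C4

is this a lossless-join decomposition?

No

Common attributes: Schema1 ∩ Schema2 = {C2}.
No dependency enlarges {C2}, so (C2)⁺ = {C2}.
The closure contains neither all of Schema1 = {C1, C2, C3, C6, C7} nor all of Schema2 = {C2, C4, C5}, so the common attributes are not a superkey of either fragment. The join is lossy.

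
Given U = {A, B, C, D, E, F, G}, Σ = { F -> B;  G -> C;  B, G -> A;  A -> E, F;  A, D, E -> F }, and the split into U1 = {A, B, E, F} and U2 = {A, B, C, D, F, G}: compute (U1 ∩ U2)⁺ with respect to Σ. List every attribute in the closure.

U1 ∩ U2 = {A, B, F}.
A → E, F applies, adding E
Closure: {A, B, E, F}.

A, B, E, F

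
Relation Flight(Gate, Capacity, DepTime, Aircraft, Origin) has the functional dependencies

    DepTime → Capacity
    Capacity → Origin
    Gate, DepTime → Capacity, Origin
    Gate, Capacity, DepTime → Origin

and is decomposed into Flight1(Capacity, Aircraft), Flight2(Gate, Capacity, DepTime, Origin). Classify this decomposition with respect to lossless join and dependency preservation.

lossy but dependency-preserving

Lossless test: (Capacity)⁺ = {Capacity, Origin}, which is a superkey of neither fragment — lossy.
Dependency preservation: every FD's attributes lie within a single fragment, so each can be enforced locally — preserved.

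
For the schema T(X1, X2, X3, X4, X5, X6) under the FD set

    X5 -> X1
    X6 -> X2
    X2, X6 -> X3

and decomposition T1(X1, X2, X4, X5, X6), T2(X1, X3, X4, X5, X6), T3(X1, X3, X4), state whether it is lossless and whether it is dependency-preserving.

lossless and dependency-preserving

Lossless test (chase): Rows 1 and 2 agree on X6; apply X6→X2 and equate their X2 entries. Rows 1 and 2 agree on X2, X6; apply X2, X6→X3 and equate their X3 entries. Row 1 is now all distinguished symbols — the join is lossless.
Dependency preservation: X2, X6 → X3 is not contained in any single fragment, but the restricted closure of its left-hand side across the fragments still reaches the right-hand side; the remaining FDs each lie inside some fragment. All dependencies are preserved.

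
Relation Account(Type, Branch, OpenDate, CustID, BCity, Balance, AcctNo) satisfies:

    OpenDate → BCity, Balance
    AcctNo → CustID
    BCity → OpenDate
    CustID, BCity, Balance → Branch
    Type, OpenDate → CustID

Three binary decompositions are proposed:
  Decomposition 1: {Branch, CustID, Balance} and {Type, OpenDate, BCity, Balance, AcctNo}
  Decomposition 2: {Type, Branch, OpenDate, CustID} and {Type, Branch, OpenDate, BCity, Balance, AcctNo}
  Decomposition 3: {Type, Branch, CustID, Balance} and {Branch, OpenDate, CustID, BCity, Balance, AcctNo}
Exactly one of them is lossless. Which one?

Decomposition 2

Decomposition 1: common = {Balance}, closure = {Balance} → lossy.
Decomposition 2: common = {Type, Branch, OpenDate}, closure = {Type, Branch, OpenDate, CustID, BCity, Balance} → lossless.
Decomposition 3: common = {Branch, CustID, Balance}, closure = {Branch, CustID, Balance} → lossy.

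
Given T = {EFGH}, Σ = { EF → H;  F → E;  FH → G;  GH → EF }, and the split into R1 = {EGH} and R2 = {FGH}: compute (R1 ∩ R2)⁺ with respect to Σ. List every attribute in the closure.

R1 ∩ R2 = {GH}.
GH → EF applies, adding EF
Closure: {EFGH}.

EFGH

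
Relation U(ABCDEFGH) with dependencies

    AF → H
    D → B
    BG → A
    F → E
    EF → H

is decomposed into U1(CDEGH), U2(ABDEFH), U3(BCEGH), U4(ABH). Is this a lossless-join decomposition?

No

Chase test. Columns are ABCDEFGH; row i has aⱼ where attribute j ∈ Ui, else bᵢⱼ.
Initial tableau (one row per fragment):
  row 1: b11 b12 a3 a4 a5 b16 a7 a8
  row 2: a1 a2 b23 a4 a5 a6 b27 a8
  row 3: b31 a2 a3 b34 a5 b36 a7 a8
  row 4: a1 a2 b43 b44 b45 b46 b47 a8
Rows 1 and 2 agree on D; apply D→B and equate their B entries.
Rows 1 and 3 agree on BG; apply BG→A and equate their A entries.
No row becomes fully distinguished — the join is lossy.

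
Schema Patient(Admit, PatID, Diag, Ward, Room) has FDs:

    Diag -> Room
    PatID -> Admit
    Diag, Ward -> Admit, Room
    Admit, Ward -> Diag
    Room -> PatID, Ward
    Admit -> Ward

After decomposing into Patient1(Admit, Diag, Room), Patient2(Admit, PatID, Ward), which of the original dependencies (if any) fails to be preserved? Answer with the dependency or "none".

Diag → Room lies within Patient1.
PatID → Admit lies within Patient2.
Diag, Ward → Admit, Room: restricted closure across fragments reaches Admit, Room.
Admit, Ward → Diag: restricted closure across fragments reaches Diag.
Room → PatID, Ward: restricted closure across fragments reaches PatID, Ward.
Admit → Ward lies within Patient2.
Every dependency is enforceable on the fragments, so the decomposition is dependency-preserving.

none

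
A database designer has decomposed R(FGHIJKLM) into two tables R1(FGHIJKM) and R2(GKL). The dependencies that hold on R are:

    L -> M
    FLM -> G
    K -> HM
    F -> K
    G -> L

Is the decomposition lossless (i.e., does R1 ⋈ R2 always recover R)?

Yes

Common attributes: R1 ∩ R2 = {GK}.
Closure of {GK}: K → HM applies, adding HM; G → L applies, adding L. So (GK)⁺ = {GHKLM}.
This closure contains every attribute of R2, so R1 ∩ R2 → R2. The join is lossless.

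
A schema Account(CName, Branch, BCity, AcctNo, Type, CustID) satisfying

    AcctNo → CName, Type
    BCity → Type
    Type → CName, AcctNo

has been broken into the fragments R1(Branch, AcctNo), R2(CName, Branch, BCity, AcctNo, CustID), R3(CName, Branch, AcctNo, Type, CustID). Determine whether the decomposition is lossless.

Yes

Chase test. Columns are CName, Branch, BCity, AcctNo, Type, CustID; row i has aⱼ where attribute j ∈ Ri, else bᵢⱼ.
Initial tableau (one row per fragment):
  row 1: b11 a2 b13 a4 b15 b16
  row 2: a1 a2 a3 a4 b25 a6
  row 3: a1 a2 b33 a4 a5 a6
Rows 1 and 2 agree on AcctNo; apply AcctNo→CName, Type and equate their CName, Type entries.
Rows 1 and 3 agree on AcctNo; apply AcctNo→CName, Type and equate their CName, Type entries.
Row 2 is now all distinguished symbols — the join is lossless.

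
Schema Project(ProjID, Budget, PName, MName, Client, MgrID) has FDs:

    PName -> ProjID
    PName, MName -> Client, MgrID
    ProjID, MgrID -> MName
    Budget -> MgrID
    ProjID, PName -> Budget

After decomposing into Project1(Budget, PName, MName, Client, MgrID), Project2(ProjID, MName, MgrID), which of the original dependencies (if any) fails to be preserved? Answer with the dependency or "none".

Check PName → ProjID: no single fragment contains all of {ProjID, PName}, and the restricted closure of {PName} across the fragments never reaches {ProjID}.
PName, MName → Client, MgrID is preserved.
ProjID, MgrID → MName is preserved.
Budget → MgrID is preserved.
ProjID, PName → Budget is preserved.

PName -> ProjID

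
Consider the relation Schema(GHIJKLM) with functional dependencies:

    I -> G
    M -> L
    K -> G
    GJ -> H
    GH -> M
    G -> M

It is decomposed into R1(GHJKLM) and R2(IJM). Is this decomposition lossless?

No

Common attributes: R1 ∩ R2 = {JM}.
Closure of {JM}: M → L applies, adding L. So (JM)⁺ = {JLM}.
The closure contains neither all of R1 = {GHJKLM} nor all of R2 = {IJM}, so the common attributes are not a superkey of either fragment. The join is lossy.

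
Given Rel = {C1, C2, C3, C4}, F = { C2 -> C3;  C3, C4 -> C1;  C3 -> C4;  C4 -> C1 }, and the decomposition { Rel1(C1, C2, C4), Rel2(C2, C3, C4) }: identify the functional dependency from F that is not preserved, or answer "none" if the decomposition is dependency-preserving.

C2 → C3 lies within Rel2.
C3, C4 → C1: restricted closure across fragments reaches C1.
C3 → C4 lies within Rel2.
C4 → C1 lies within Rel1.
Every dependency is enforceable on the fragments, so the decomposition is dependency-preserving.

none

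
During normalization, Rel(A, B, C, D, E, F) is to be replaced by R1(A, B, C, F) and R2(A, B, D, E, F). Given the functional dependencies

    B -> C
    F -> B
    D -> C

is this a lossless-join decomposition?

Yes

Common attributes: R1 ∩ R2 = {A, B, F}.
Closure of {A, B, F}: B → C applies, adding C. So (A, B, F)⁺ = {A, B, C, F}.
This closure contains every attribute of R1, so R1 ∩ R2 → R1. The join is lossless.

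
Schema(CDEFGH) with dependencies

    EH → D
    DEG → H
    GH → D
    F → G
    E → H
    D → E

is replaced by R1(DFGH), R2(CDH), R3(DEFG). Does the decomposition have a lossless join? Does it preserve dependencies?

lossy but dependency-preserving

Lossless test (chase): Rows 1 and 2 agree on D; apply D→E and equate their E entries. Rows 1 and 3 agree on D; apply D→E and equate their E entries. Rows 1 and 3 agree on DEG; apply DEG→H and equate their H entries. No row becomes fully distinguished — the join is lossy.
Dependency preservation: EH → D; DEG → H; E → H are not contained in any single fragment, but the restricted closure of each left-hand side across the fragments still reaches the right-hand side; the remaining FDs each lie inside some fragment. All dependencies are preserved.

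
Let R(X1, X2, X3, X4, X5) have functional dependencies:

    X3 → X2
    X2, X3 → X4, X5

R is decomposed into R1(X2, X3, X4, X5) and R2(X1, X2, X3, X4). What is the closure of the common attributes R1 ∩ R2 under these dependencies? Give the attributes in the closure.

R1 ∩ R2 = {X2, X3, X4}.
X2, X3 → X4, X5 applies, adding X5
Closure: {X2, X3, X4, X5}.

X2, X3, X4, X5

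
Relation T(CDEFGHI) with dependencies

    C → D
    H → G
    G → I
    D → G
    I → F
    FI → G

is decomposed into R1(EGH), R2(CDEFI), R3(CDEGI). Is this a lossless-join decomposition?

Chase test. Columns are CDEFGHI; row i has aⱼ where attribute j ∈ Ri, else bᵢⱼ.
Initial tableau (one row per fragment):
  row 1: b11 b12 a3 b14 a5 a6 b17
  row 2: a1 a2 a3 a4 b25 b26 a7
  row 3: a1 a2 a3 b34 a5 b36 a7
Rows 1 and 3 agree on G; apply G→I and equate their I entries.
Rows 2 and 3 agree on D; apply D→G and equate their G entries.
Rows 1 and 2 agree on I; apply I→F and equate their F entries.
Rows 1 and 3 agree on I; apply I→F and equate their F entries.
No row becomes fully distinguished — the join is lossy.

No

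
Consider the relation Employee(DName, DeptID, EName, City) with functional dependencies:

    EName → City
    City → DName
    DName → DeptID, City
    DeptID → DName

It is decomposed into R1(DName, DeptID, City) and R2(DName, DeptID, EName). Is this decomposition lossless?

Yes

Common attributes: R1 ∩ R2 = {DName, DeptID}.
Closure of {DName, DeptID}: DName → DeptID, City applies, adding City. So (DName, DeptID)⁺ = {DName, DeptID, City}.
This closure contains every attribute of R1, so R1 ∩ R2 → R1. The join is lossless.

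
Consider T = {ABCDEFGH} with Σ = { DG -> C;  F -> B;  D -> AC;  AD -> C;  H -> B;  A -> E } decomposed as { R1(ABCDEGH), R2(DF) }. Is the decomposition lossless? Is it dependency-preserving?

Lossless test: (D)⁺ = {ACDE}, which is a superkey of neither fragment — lossy.
Dependency preservation: the restricted closure of {F} across the fragments never reaches {B}, so F → B cannot be enforced without a join — not preserved.

lossy and not dependency-preserving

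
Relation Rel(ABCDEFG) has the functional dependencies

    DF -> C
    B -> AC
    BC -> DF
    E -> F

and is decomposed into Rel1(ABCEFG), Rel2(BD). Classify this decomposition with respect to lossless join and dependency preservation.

lossless but not dependency-preserving

Lossless test: (B)⁺ = {ABCDF}, which contains all of one fragment — lossless.
Dependency preservation: the restricted closure of {DF} across the fragments never reaches {C}, so DF → C cannot be enforced without a join — not preserved.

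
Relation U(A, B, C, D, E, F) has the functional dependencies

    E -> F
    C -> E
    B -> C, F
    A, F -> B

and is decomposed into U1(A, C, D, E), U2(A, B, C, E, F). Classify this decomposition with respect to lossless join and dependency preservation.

Lossless test: (A, C, E)⁺ = {A, B, C, E, F}, which contains all of one fragment — lossless.
Dependency preservation: every FD's attributes lie within a single fragment, so each can be enforced locally — preserved.

lossless and dependency-preserving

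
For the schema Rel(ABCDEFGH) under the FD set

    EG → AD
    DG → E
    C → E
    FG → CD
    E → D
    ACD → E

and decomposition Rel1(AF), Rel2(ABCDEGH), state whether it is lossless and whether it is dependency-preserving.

Lossless test: (A)⁺ = {A}, which is a superkey of neither fragment — lossy.
Dependency preservation: the restricted closure of {FG} across the fragments never reaches {CD}, so FG → CD cannot be enforced without a join — not preserved.

lossy and not dependency-preserving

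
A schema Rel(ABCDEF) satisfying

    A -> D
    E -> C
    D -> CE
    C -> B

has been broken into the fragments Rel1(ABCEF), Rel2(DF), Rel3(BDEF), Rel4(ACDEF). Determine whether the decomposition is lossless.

Chase test. Columns are ABCDEF; row i has aⱼ where attribute j ∈ Reli, else bᵢⱼ.
Initial tableau (one row per fragment):
  row 1: a1 a2 a3 b14 a5 a6
  row 2: b21 b22 b23 a4 b25 a6
  row 3: b31 a2 b33 a4 a5 a6
  row 4: a1 b42 a3 a4 a5 a6
Rows 1 and 4 agree on A; apply A→D and equate their D entries.
Rows 1 and 3 agree on E; apply E→C and equate their C entries.
Rows 1 and 2 agree on D; apply D→CE and equate their CE entries.
Rows 1 and 2 agree on C; apply C→B and equate their B entries.
Rows 1 and 4 agree on C; apply C→B and equate their B entries.
Row 1 is now all distinguished symbols — the join is lossless.

Yes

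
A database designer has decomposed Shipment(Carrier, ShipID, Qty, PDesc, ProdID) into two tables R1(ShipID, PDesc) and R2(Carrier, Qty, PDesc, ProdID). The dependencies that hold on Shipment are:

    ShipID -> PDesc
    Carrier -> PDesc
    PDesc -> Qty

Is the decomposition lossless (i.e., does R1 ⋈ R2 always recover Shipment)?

Common attributes: R1 ∩ R2 = {PDesc}.
Closure of {PDesc}: PDesc → Qty applies, adding Qty. So (PDesc)⁺ = {Qty, PDesc}.
The closure contains neither all of R1 = {ShipID, PDesc} nor all of R2 = {Carrier, Qty, PDesc, ProdID}, so the common attributes are not a superkey of either fragment. The join is lossy.

No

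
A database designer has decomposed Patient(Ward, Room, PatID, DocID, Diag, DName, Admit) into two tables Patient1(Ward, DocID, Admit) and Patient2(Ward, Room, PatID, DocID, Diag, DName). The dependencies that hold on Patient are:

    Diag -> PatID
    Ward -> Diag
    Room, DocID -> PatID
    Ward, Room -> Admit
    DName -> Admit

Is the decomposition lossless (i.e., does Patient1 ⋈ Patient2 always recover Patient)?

Common attributes: Patient1 ∩ Patient2 = {Ward, DocID}.
Closure of {Ward, DocID}: Ward → Diag applies, adding Diag; Diag → PatID applies, adding PatID. So (Ward, DocID)⁺ = {Ward, PatID, DocID, Diag}.
The closure contains neither all of Patient1 = {Ward, DocID, Admit} nor all of Patient2 = {Ward, Room, PatID, DocID, Diag, DName}, so the common attributes are not a superkey of either fragment. The join is lossy.

No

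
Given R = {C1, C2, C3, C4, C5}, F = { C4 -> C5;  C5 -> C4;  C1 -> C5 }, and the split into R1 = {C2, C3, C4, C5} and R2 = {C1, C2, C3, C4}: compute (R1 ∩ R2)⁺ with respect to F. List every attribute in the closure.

R1 ∩ R2 = {C2, C3, C4}.
C4 → C5 applies, adding C5
Closure: {C2, C3, C4, C5}.

C2, C3, C4, C5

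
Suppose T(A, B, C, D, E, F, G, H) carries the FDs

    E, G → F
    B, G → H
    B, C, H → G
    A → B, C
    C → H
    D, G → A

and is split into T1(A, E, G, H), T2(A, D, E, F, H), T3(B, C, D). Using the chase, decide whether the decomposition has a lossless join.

No

Chase test. Columns are A, B, C, D, E, F, G, H; row i has aⱼ where attribute j ∈ Ti, else bᵢⱼ.
Initial tableau (one row per fragment):
  row 1: a1 b12 b13 b14 a5 b16 a7 a8
  row 2: a1 b22 b23 a4 a5 a6 b27 a8
  row 3: b31 a2 a3 a4 b35 b36 b37 b38
Rows 1 and 2 agree on A; apply A→B, C and equate their B, C entries.
Rows 1 and 2 agree on B, C, H; apply B, C, H→G and equate their G entries.
Rows 1 and 2 agree on E, G; apply E, G→F and equate their F entries.
No row becomes fully distinguished — the join is lossy.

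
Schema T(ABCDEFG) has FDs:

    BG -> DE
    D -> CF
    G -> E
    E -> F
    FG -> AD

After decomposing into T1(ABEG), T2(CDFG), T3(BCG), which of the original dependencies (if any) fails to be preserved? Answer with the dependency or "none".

Check E → F: no single fragment contains all of {EF}, and the restricted closure of {E} across the fragments never reaches {F}.
BG → DE is preserved.
D → CF is preserved.
G → E is preserved.
FG → AD is preserved.

E -> F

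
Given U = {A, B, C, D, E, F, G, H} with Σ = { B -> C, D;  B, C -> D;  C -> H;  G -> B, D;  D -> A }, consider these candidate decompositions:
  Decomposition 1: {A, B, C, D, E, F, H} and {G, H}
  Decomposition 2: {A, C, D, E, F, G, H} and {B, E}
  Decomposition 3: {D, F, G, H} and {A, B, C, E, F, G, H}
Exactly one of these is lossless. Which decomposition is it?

Decomposition 3

Decomposition 1: common = {H}, closure = {H} → lossy.
Decomposition 2: common = {E}, closure = {E} → lossy.
Decomposition 3: common = {F, G, H}, closure = {A, B, C, D, F, G, H} → lossless.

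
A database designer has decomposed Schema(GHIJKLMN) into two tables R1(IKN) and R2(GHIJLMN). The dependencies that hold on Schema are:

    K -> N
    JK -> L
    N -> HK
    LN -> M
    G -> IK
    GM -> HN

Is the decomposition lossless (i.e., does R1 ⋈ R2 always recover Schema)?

Yes

Common attributes: R1 ∩ R2 = {IN}.
Closure of {IN}: N → HK applies, adding HK. So (IN)⁺ = {HIKN}.
This closure contains every attribute of R1, so R1 ∩ R2 → R1. The join is lossless.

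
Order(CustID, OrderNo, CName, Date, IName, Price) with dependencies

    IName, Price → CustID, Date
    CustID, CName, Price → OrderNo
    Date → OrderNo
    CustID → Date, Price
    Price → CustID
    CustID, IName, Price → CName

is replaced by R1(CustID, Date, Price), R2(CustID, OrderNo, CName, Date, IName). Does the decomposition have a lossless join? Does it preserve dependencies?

Lossless test: (CustID, Date)⁺ = {CustID, OrderNo, Date, Price}, which contains all of one fragment — lossless.
Dependency preservation: IName, Price → CustID, Date; CustID, CName, Price → OrderNo; CustID, IName, Price → CName are not contained in any single fragment, but the restricted closure of each left-hand side across the fragments still reaches the right-hand side; the remaining FDs each lie inside some fragment. All dependencies are preserved.

lossless and dependency-preserving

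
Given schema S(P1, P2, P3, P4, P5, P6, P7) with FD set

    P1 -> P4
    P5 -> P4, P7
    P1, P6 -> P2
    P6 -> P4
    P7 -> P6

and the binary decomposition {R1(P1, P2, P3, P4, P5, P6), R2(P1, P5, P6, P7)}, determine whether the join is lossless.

Common attributes: R1 ∩ R2 = {P1, P5, P6}.
Closure of {P1, P5, P6}: P1 → P4 applies, adding P4; P5 → P4, P7 applies, adding P7; P1, P6 → P2 applies, adding P2. So (P1, P5, P6)⁺ = {P1, P2, P4, P5, P6, P7}.
This closure contains every attribute of R2, so R1 ∩ R2 → R2. The join is lossless.

Yes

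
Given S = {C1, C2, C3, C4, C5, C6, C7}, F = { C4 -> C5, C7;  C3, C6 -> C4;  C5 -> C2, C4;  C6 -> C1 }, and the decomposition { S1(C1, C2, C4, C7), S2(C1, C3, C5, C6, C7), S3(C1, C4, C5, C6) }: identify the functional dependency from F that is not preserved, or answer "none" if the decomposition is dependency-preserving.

none

C4 → C5, C7: restricted closure across fragments reaches C5, C7.
C3, C6 → C4: restricted closure across fragments reaches C4.
C5 → C2, C4: restricted closure across fragments reaches C2, C4.
C6 → C1 lies within S2.
Every dependency is enforceable on the fragments, so the decomposition is dependency-preserving.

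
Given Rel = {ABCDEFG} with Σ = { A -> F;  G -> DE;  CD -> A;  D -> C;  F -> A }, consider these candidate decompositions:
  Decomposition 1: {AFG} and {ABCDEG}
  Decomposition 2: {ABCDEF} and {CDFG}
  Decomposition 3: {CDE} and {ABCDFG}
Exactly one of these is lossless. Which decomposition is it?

Decomposition 1

Decomposition 1: common = {AG}, closure = {ACDEFG} → lossless.
Decomposition 2: common = {CDF}, closure = {ACDF} → lossy.
Decomposition 3: common = {CD}, closure = {ACDF} → lossy.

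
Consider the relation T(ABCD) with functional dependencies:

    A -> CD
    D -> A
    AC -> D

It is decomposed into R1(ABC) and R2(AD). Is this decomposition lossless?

Common attributes: R1 ∩ R2 = {A}.
Closure of {A}: A → CD applies, adding CD. So (A)⁺ = {ACD}.
This closure contains every attribute of R2, so R1 ∩ R2 → R2. The join is lossless.

Yes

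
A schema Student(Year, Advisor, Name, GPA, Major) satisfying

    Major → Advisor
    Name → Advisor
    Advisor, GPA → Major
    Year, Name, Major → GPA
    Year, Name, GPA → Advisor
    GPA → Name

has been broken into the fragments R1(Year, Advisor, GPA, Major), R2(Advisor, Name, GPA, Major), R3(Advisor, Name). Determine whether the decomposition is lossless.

Yes

Chase test. Columns are Year, Advisor, Name, GPA, Major; row i has aⱼ where attribute j ∈ Ri, else bᵢⱼ.
Initial tableau (one row per fragment):
  row 1: a1 a2 b13 a4 a5
  row 2: b21 a2 a3 a4 a5
  row 3: b31 a2 a3 b34 b35
Rows 1 and 2 agree on GPA; apply GPA→Name and equate their Name entries.
Row 1 is now all distinguished symbols — the join is lossless.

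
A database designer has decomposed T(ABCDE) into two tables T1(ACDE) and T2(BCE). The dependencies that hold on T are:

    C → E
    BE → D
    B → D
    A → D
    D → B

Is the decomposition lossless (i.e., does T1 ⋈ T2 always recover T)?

No

Common attributes: T1 ∩ T2 = {CE}.
No dependency enlarges {CE}, so (CE)⁺ = {CE}.
The closure contains neither all of T1 = {ACDE} nor all of T2 = {BCE}, so the common attributes are not a superkey of either fragment. The join is lossy.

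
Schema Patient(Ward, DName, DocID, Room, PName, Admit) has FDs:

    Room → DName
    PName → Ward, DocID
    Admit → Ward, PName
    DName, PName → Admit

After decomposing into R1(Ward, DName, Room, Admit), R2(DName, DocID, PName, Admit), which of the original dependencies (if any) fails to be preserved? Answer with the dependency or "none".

Check PName → Ward, DocID: no single fragment contains all of {Ward, DocID, PName}, and the restricted closure of {PName} across the fragments never reaches {Ward, DocID}.
Room → DName is preserved.
Admit → Ward, PName is preserved.
DName, PName → Admit is preserved.

PName → Ward, DocID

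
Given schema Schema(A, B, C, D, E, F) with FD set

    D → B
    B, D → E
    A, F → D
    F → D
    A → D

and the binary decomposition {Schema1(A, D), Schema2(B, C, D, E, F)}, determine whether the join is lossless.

Common attributes: Schema1 ∩ Schema2 = {D}.
Closure of {D}: D → B applies, adding B; B, D → E applies, adding E. So (D)⁺ = {B, D, E}.
The closure contains neither all of Schema1 = {A, D} nor all of Schema2 = {B, C, D, E, F}, so the common attributes are not a superkey of either fragment. The join is lossy.

No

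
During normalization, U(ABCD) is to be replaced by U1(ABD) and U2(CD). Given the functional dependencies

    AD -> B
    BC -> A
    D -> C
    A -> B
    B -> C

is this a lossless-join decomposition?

Yes

Common attributes: U1 ∩ U2 = {D}.
Closure of {D}: D → C applies, adding C. So (D)⁺ = {CD}.
This closure contains every attribute of U2, so U1 ∩ U2 → U2. The join is lossless.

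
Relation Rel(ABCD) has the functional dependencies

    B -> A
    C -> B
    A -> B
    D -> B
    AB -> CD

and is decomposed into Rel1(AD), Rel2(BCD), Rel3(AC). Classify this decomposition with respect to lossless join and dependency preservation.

Lossless test (chase): Rows 2 and 3 agree on C; apply C→B and equate their B entries. Rows 1 and 3 agree on A; apply A→B and equate their B entries. Rows 1 and 3 agree on AB; apply AB→CD and equate their CD entries. Rows 1 and 2 agree on B; apply B→A and equate their A entries. Row 1 is now all distinguished symbols — the join is lossless.
Dependency preservation: B → A; A → B; AB → CD are not contained in any single fragment, but the restricted closure of each left-hand side across the fragments still reaches the right-hand side; the remaining FDs each lie inside some fragment. All dependencies are preserved.

lossless and dependency-preserving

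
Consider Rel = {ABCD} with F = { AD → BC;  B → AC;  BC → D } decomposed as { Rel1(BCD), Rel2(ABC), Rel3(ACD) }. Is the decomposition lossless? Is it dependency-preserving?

lossless but not dependency-preserving

Lossless test (chase): Rows 1 and 2 agree on B; apply B→AC and equate their AC entries. Rows 1 and 2 agree on BC; apply BC→D and equate their D entries. Rows 1 and 3 agree on AD; apply AD→BC and equate their BC entries. Row 1 is now all distinguished symbols — the join is lossless.
Dependency preservation: the restricted closure of {AD} across the fragments never reaches {BC}, so AD → BC cannot be enforced without a join — not preserved.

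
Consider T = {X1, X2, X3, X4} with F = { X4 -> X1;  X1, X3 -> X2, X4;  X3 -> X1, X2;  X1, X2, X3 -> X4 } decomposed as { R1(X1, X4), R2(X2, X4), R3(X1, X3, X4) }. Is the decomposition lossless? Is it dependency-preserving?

Lossless test (chase): Rows 1 and 2 agree on X4; apply X4→X1 and equate their X1 entries. No row becomes fully distinguished — the join is lossy.
Dependency preservation: the restricted closure of {X1, X3} across the fragments never reaches {X2, X4}, so X1, X3 → X2, X4 cannot be enforced without a join — not preserved.

lossy and not dependency-preserving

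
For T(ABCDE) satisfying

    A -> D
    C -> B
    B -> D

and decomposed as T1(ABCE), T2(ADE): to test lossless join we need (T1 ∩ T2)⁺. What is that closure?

T1 ∩ T2 = {AE}.
A → D applies, adding D
Closure: {ADE}.

ADE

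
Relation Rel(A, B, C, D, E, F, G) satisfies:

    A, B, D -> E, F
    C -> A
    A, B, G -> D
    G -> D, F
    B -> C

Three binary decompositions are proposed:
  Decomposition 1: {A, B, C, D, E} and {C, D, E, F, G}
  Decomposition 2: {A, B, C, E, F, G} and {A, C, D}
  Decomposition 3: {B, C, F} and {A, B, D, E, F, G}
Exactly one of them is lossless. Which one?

Decomposition 3

Decomposition 1: common = {C, D, E}, closure = {A, C, D, E} → lossy.
Decomposition 2: common = {A, C}, closure = {A, C} → lossy.
Decomposition 3: common = {B, F}, closure = {A, B, C, F} → lossless.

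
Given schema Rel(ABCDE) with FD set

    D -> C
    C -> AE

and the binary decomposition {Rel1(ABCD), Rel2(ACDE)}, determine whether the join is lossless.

Yes

Common attributes: Rel1 ∩ Rel2 = {ACD}.
Closure of {ACD}: C → AE applies, adding E. So (ACD)⁺ = {ACDE}.
This closure contains every attribute of Rel2, so Rel1 ∩ Rel2 → Rel2. The join is lossless.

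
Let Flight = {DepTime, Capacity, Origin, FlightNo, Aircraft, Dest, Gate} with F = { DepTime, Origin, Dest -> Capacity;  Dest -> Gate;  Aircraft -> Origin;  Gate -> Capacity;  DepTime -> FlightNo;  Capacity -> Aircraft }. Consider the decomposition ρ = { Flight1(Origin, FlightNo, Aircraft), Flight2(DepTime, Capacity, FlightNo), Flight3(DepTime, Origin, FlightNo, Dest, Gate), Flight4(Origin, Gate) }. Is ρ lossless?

Chase test. Columns are DepTime, Capacity, Origin, FlightNo, Aircraft, Dest, Gate; row i has aⱼ where attribute j ∈ Flighti, else bᵢⱼ.
Initial tableau (one row per fragment):
  row 1: b11 b12 a3 a4 a5 b16 b17
  row 2: a1 a2 b23 a4 b25 b26 b27
  row 3: a1 b32 a3 a4 b35 a6 a7
  row 4: b41 b42 a3 b44 b45 b46 a7
Rows 3 and 4 agree on Gate; apply Gate→Capacity and equate their Capacity entries.
Rows 3 and 4 agree on Capacity; apply Capacity→Aircraft and equate their Aircraft entries.
No row becomes fully distinguished — the join is lossy.

No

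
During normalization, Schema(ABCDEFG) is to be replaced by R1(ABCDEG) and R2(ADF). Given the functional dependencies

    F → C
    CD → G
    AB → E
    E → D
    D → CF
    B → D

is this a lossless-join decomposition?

Common attributes: R1 ∩ R2 = {AD}.
Closure of {AD}: D → CF applies, adding CF; CD → G applies, adding G. So (AD)⁺ = {ACDFG}.
This closure contains every attribute of R2, so R1 ∩ R2 → R2. The join is lossless.

Yes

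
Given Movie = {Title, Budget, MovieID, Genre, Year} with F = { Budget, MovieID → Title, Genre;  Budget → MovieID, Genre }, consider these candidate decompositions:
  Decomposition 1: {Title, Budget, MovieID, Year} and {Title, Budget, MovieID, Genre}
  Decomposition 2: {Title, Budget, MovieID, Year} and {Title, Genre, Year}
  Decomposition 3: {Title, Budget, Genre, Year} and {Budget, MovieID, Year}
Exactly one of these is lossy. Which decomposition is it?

Decomposition 1: common = {Title, Budget, MovieID}, closure = {Title, Budget, MovieID, Genre} → lossless.
Decomposition 2: common = {Title, Year}, closure = {Title, Year} → lossy.
Decomposition 3: common = {Budget, Year}, closure = {Title, Budget, MovieID, Genre, Year} → lossless.

Decomposition 2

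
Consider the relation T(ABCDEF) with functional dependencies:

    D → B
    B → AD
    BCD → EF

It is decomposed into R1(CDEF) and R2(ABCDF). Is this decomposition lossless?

Yes

Common attributes: R1 ∩ R2 = {CDF}.
Closure of {CDF}: D → B applies, adding B; B → AD applies, adding A; BCD → EF applies, adding E. So (CDF)⁺ = {ABCDEF}.
This closure contains every attribute of R1, so R1 ∩ R2 → R1. The join is lossless.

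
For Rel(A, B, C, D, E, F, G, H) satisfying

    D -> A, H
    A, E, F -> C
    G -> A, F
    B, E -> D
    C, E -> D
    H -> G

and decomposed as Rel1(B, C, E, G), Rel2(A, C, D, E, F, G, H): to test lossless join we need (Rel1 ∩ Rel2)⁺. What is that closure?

Rel1 ∩ Rel2 = {C, E, G}.
G → A, F applies, adding A, F
C, E → D applies, adding D
D → A, H applies, adding H
Closure: {A, C, D, E, F, G, H}.

A, C, D, E, F, G, H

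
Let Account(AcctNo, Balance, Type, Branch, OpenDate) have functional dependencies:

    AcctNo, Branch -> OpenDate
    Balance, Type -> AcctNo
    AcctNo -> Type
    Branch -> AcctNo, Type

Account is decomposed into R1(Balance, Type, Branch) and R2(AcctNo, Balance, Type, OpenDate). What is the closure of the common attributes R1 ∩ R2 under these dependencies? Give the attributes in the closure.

R1 ∩ R2 = {Balance, Type}.
Balance, Type → AcctNo applies, adding AcctNo
Closure: {AcctNo, Balance, Type}.

AcctNo, Balance, Type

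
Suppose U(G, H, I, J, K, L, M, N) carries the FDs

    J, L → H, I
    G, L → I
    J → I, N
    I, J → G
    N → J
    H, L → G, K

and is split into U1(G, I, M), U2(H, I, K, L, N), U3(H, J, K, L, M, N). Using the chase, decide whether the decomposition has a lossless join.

Chase test. Columns are G, H, I, J, K, L, M, N; row i has aⱼ where attribute j ∈ Ui, else bᵢⱼ.
Initial tableau (one row per fragment):
  row 1: a1 b12 a3 b14 b15 b16 a7 b18
  row 2: b21 a2 a3 b24 a5 a6 b27 a8
  row 3: b31 a2 b33 a4 a5 a6 a7 a8
Rows 2 and 3 agree on N; apply N→J and equate their J entries.
Rows 2 and 3 agree on H, L; apply H, L→G, K and equate their G, K entries.
Rows 2 and 3 agree on J, L; apply J, L→H, I and equate their H, I entries.
No row becomes fully distinguished — the join is lossy.

No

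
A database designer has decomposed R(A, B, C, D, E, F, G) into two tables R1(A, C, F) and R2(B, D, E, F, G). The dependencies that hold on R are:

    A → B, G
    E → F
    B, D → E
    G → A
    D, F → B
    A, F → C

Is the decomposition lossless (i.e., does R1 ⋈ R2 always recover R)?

Common attributes: R1 ∩ R2 = {F}.
No dependency enlarges {F}, so (F)⁺ = {F}.
The closure contains neither all of R1 = {A, C, F} nor all of R2 = {B, D, E, F, G}, so the common attributes are not a superkey of either fragment. The join is lossy.

No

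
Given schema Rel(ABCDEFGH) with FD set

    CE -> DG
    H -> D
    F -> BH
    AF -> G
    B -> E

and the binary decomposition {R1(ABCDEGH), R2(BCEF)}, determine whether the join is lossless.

Common attributes: R1 ∩ R2 = {BCE}.
Closure of {BCE}: CE → DG applies, adding DG. So (BCE)⁺ = {BCDEG}.
The closure contains neither all of R1 = {ABCDEGH} nor all of R2 = {BCEF}, so the common attributes are not a superkey of either fragment. The join is lossy.

No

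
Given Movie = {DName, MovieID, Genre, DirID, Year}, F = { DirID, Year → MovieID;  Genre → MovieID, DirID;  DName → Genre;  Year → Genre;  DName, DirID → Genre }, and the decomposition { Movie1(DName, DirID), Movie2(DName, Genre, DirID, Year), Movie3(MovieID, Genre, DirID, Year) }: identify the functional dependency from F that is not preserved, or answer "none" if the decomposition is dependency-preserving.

none

DirID, Year → MovieID lies within Movie3.
Genre → MovieID, DirID lies within Movie3.
DName → Genre lies within Movie2.
Year → Genre lies within Movie2.
DName, DirID → Genre lies within Movie2.
Every dependency is enforceable on the fragments, so the decomposition is dependency-preserving.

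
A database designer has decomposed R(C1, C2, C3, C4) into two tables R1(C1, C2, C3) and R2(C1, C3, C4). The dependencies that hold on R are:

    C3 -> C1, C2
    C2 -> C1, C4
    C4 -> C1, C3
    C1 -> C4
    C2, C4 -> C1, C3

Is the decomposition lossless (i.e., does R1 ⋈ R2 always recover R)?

Common attributes: R1 ∩ R2 = {C1, C3}.
Closure of {C1, C3}: C3 → C1, C2 applies, adding C2; C2 → C1, C4 applies, adding C4. So (C1, C3)⁺ = {C1, C2, C3, C4}.
This closure contains every attribute of R1, so R1 ∩ R2 → R1. The join is lossless.

Yes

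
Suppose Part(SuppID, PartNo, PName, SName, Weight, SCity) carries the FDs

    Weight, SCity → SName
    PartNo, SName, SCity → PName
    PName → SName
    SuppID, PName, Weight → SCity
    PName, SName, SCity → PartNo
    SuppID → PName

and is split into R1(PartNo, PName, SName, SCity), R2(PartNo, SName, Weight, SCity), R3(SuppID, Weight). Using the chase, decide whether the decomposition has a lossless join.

Chase test. Columns are SuppID, PartNo, PName, SName, Weight, SCity; row i has aⱼ where attribute j ∈ Ri, else bᵢⱼ.
Initial tableau (one row per fragment):
  row 1: b11 a2 a3 a4 b15 a6
  row 2: b21 a2 b23 a4 a5 a6
  row 3: a1 b32 b33 b34 a5 b36
Rows 1 and 2 agree on PartNo, SName, SCity; apply PartNo, SName, SCity→PName and equate their PName entries.
No row becomes fully distinguished — the join is lossy.

No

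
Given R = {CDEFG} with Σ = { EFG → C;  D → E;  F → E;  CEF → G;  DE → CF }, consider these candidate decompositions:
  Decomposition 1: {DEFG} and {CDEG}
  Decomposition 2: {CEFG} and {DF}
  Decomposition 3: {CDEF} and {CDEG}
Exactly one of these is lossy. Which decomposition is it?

Decomposition 1: common = {DEG}, closure = {CDEFG} → lossless.
Decomposition 2: common = {F}, closure = {EF} → lossy.
Decomposition 3: common = {CDE}, closure = {CDEFG} → lossless.

Decomposition 2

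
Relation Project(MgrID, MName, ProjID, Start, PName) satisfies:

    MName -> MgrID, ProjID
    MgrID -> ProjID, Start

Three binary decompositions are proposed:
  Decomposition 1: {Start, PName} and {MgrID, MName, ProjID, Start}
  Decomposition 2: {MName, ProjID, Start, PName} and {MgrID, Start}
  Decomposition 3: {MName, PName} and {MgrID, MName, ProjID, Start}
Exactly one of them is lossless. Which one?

Decomposition 3

Decomposition 1: common = {Start}, closure = {Start} → lossy.
Decomposition 2: common = {Start}, closure = {Start} → lossy.
Decomposition 3: common = {MName}, closure = {MgrID, MName, ProjID, Start} → lossless.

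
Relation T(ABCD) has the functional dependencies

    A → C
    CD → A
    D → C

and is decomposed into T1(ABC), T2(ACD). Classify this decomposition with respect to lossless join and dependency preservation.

Lossless test: (AC)⁺ = {AC}, which is a superkey of neither fragment — lossy.
Dependency preservation: every FD's attributes lie within a single fragment, so each can be enforced locally — preserved.

lossy but dependency-preserving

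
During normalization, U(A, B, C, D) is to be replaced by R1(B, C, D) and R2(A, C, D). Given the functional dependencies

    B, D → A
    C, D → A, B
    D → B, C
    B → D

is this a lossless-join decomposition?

Yes

Common attributes: R1 ∩ R2 = {C, D}.
Closure of {C, D}: C, D → A, B applies, adding A, B. So (C, D)⁺ = {A, B, C, D}.
This closure contains every attribute of R1, so R1 ∩ R2 → R1. The join is lossless.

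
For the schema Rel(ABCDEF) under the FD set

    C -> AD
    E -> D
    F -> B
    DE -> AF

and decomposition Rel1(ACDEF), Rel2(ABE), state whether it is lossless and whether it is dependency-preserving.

Lossless test: (AE)⁺ = {ABDEF}, which contains all of one fragment — lossless.
Dependency preservation: the restricted closure of {F} across the fragments never reaches {B}, so F → B cannot be enforced without a join — not preserved.

lossless but not dependency-preserving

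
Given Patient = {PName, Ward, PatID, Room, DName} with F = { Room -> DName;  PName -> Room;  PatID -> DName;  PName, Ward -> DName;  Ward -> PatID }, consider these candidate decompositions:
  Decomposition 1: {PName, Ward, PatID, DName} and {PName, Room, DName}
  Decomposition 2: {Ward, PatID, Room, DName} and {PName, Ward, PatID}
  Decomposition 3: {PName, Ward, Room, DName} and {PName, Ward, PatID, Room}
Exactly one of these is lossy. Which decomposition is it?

Decomposition 2

Decomposition 1: common = {PName, DName}, closure = {PName, Room, DName} → lossless.
Decomposition 2: common = {Ward, PatID}, closure = {Ward, PatID, DName} → lossy.
Decomposition 3: common = {PName, Ward, Room}, closure = {PName, Ward, PatID, Room, DName} → lossless.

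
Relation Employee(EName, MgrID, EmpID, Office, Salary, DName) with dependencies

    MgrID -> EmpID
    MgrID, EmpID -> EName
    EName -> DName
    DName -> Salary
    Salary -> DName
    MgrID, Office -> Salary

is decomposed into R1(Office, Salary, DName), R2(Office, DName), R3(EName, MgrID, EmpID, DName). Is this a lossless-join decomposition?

No

Chase test. Columns are EName, MgrID, EmpID, Office, Salary, DName; row i has aⱼ where attribute j ∈ Ri, else bᵢⱼ.
Initial tableau (one row per fragment):
  row 1: b11 b12 b13 a4 a5 a6
  row 2: b21 b22 b23 a4 b25 a6
  row 3: a1 a2 a3 b34 b35 a6
Rows 1 and 2 agree on DName; apply DName→Salary and equate their Salary entries.
Rows 1 and 3 agree on DName; apply DName→Salary and equate their Salary entries.
No row becomes fully distinguished — the join is lossy.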